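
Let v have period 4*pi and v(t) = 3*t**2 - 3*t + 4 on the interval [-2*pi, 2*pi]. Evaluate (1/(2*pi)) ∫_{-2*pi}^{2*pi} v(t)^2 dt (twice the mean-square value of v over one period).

32 + 88*pi**2 + 288*pi**4/5

(1/(2*pi)) ∫_{-2*pi}^{2*pi} v(t)^2 dt = (1/(2*pi)) · (64*pi + 176*pi**3 + 576*pi**5/5) = 32 + 88*pi**2 + 288*pi**4/5.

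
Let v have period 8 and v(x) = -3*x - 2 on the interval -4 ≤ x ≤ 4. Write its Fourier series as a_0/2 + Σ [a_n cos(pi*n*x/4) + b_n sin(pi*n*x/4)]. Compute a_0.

-4

a_0 = 1/4 ∫_{-4}^{4} v(x) dx = 1/4 · (-16) = -4.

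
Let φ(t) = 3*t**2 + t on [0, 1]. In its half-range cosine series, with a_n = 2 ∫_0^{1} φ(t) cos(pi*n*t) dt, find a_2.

3/pi**2

a_2 = 2 ∫_0^{1} (3*t**2 + t) cos(2*pi*t) dt.
Integrating by parts twice (tabular method), an antiderivative of (3*t**2 + t) cos(2*pi*t) is 3*t**2*sin(2*pi*t)/(2*pi) + t*sin(2*pi*t)/(2*pi) + 3*t*cos(2*pi*t)/(2*pi**2) - 3*sin(2*pi*t)/(4*pi**3) + cos(2*pi*t)/(4*pi**2); evaluating from 0 to 1: ∫_{0}^{1} (3*t**2 + t) cos(2*pi*t) dt = (7/(4*pi**2)) - (1/(4*pi**2)) = 3/(2*pi**2).
Hence a_2 = 2·(3/(2*pi**2)) = 3/pi**2.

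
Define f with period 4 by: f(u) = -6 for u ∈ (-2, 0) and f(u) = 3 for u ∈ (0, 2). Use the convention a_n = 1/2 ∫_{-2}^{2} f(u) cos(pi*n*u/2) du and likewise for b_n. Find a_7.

0

a_7 = 1/2 ∫_{-2}^{2} f(u) cos(7*pi*u/2) du.
Split the integral at the breakpoints.
Directly, an antiderivative of (-6) cos(7*pi*u/2) is -12*sin(7*pi*u/2)/(7*pi); evaluating from -2 to 0: ∫_{-2}^{0} (-6) cos(7*pi*u/2) du = (0) - (0) = 0.
Directly, an antiderivative of (3) cos(7*pi*u/2) is 6*sin(7*pi*u/2)/(7*pi); evaluating from 0 to 2: ∫_{0}^{2} (3) cos(7*pi*u/2) du = (0) - (0) = 0.
Summing the pieces and multiplying by (1/2) gives a_7 = 0.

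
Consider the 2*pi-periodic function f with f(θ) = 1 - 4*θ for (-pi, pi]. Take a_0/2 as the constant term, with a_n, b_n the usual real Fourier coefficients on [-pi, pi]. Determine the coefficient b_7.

-8/7

b_7 = 1/pi ∫_{-pi}^{pi} f(θ) sin(7*θ) dθ.
Integrating by parts (boundary term plus one more integral), an antiderivative of (1 - 4*θ) sin(7*θ) is 4*θ*cos(7*θ)/7 - 4*sin(7*θ)/49 - cos(7*θ)/7; evaluating from -pi to pi: ∫_{-pi}^{pi} (1 - 4*θ) sin(7*θ) dθ = (1/7 - 4*pi/7) - (1/7 + 4*pi/7) = -8*pi/7.
Hence b_7 = (1/pi)·(-8*pi/7) = -8/7.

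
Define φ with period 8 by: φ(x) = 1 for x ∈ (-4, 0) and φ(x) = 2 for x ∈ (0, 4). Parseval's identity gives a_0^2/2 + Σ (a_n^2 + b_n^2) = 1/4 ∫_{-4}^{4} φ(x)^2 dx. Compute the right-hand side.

1/4 ∫_{-4}^{4} φ(x)^2 dx = 1/4 · (20) = 5.

5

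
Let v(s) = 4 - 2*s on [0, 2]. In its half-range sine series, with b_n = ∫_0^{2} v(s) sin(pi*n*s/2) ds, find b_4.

2/pi

b_4 = ∫_0^{2} (4 - 2*s) sin(2*pi*s) ds.
Integrating by parts (boundary term plus one more integral), an antiderivative of (4 - 2*s) sin(2*pi*s) is s*cos(2*pi*s)/pi - sin(2*pi*s)/(2*pi**2) - 2*cos(2*pi*s)/pi; evaluating from 0 to 2: ∫_{0}^{2} (4 - 2*s) sin(2*pi*s) ds = (0) - (-2/pi) = 2/pi.
Hence b_4 = 2/pi.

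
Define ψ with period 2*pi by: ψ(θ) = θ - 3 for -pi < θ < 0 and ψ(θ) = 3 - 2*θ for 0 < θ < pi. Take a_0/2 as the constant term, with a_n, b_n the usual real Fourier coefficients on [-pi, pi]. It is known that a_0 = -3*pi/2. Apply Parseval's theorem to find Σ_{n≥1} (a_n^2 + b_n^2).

Parseval: a_0^2/2 + Σ_{n≥1} (a_n^2+b_n^2) = 1/pi ∫_{-pi}^{pi} ψ(θ)^2 dθ = -3*pi + 5*pi**2/3 + 18.
Subtract a_0^2/2 = 9*pi**2/8: Σ (a_n^2+b_n^2) = -3*pi + 13*pi**2/24 + 18.

-3*pi + 13*pi**2/24 + 18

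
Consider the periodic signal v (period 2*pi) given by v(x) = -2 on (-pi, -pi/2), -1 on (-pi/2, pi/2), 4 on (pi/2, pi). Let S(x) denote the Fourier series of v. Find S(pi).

At x = pi the one-sided limits are v(pi^-) = 4 and v(pi^+) = -2.
By Dirichlet's theorem the series converges to their average, [(4) + (-2)]/2 = 1.

1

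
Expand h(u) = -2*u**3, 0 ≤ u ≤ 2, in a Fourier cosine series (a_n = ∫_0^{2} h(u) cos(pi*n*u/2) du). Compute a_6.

a_6 = ∫_0^{2} (-2*u**3) cos(3*pi*u) du.
Integrating by parts three times (tabular method), an antiderivative of (-2*u**3) cos(3*pi*u) is -2*u**3*sin(3*pi*u)/(3*pi) - 2*u**2*cos(3*pi*u)/(3*pi**2) + 4*u*sin(3*pi*u)/(9*pi**3) + 4*cos(3*pi*u)/(27*pi**4); evaluating from 0 to 2: ∫_{0}^{2} (-2*u**3) cos(3*pi*u) du = (4*(1 - 18*pi**2)/(27*pi**4)) - (4/(27*pi**4)) = -8/(3*pi**2).
Hence a_6 = -8/(3*pi**2).

-8/(3*pi**2)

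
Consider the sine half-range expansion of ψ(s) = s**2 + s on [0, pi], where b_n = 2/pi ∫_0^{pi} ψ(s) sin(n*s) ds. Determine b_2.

-pi - 1

b_2 = 2/pi ∫_0^{pi} (s**2 + s) sin(2*s) ds.
Integrating by parts twice (tabular method), an antiderivative of (s**2 + s) sin(2*s) is -s**2*cos(2*s)/2 + s*sin(2*s)/2 - s*cos(2*s)/2 + sin(2*s)/4 + cos(2*s)/4; evaluating from 0 to pi: ∫_{0}^{pi} (s**2 + s) sin(2*s) ds = (-pi**2/2 - pi/2 + 1/4) - (1/4) = -pi*(1 + pi)/2.
Hence b_2 = (2/pi)·(-pi*(1 + pi)/2) = -pi - 1.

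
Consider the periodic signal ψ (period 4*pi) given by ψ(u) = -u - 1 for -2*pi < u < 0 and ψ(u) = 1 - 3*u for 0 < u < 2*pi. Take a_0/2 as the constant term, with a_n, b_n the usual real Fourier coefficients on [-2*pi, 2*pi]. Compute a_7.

8/(49*pi)

a_7 = (1/(2*pi)) ∫_{-2*pi}^{2*pi} ψ(u) cos(7*u/2) du.
Split the integral at the breakpoints.
Integrating by parts (boundary term plus one more integral), an antiderivative of (-u - 1) cos(7*u/2) is -2*u*sin(7*u/2)/7 - 2*sin(7*u/2)/7 - 4*cos(7*u/2)/49; evaluating from -2*pi to 0: ∫_{-2*pi}^{0} (-u - 1) cos(7*u/2) du = (-4/49) - (4/49) = -8/49.
Integrating by parts (boundary term plus one more integral), an antiderivative of (1 - 3*u) cos(7*u/2) is -6*u*sin(7*u/2)/7 + 2*sin(7*u/2)/7 - 12*cos(7*u/2)/49; evaluating from 0 to 2*pi: ∫_{0}^{2*pi} (1 - 3*u) cos(7*u/2) du = (12/49) - (-12/49) = 24/49.
Summing the pieces and multiplying by (1/(2*pi)) gives a_7 = 8/(49*pi).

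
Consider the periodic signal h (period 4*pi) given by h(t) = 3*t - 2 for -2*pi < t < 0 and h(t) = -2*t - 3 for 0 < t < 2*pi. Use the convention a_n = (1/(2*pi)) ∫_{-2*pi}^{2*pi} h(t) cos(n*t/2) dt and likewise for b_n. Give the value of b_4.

b_4 = (1/(2*pi)) ∫_{-2*pi}^{2*pi} h(t) sin(2*t) dt.
Split the integral at the breakpoints.
Integrating by parts (boundary term plus one more integral), an antiderivative of (3*t - 2) sin(2*t) is -3*t*cos(2*t)/2 + 3*sin(2*t)/4 + cos(2*t); evaluating from -2*pi to 0: ∫_{-2*pi}^{0} (3*t - 2) sin(2*t) dt = (1) - (1 + 3*pi) = -3*pi.
Integrating by parts (boundary term plus one more integral), an antiderivative of (-2*t - 3) sin(2*t) is t*cos(2*t) - sin(2*t)/2 + 3*cos(2*t)/2; evaluating from 0 to 2*pi: ∫_{0}^{2*pi} (-2*t - 3) sin(2*t) dt = (3/2 + 2*pi) - (3/2) = 2*pi.
Summing the pieces and multiplying by (1/(2*pi)) gives b_4 = -1/2.

-1/2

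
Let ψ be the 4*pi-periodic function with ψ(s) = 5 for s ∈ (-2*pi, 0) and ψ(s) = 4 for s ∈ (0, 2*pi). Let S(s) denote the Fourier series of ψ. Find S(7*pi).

s = 7*pi differs from s = -pi by 2 full period(s), and the series is 4*pi-periodic.
ψ is continuous at s = -pi with value 5, so the series converges to 5 there.

5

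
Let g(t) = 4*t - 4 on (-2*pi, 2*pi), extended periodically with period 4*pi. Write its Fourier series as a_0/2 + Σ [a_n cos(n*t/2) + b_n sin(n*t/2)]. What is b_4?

-4

b_4 = (1/(2*pi)) ∫_{-2*pi}^{2*pi} g(t) sin(2*t) dt.
Integrating by parts (boundary term plus one more integral), an antiderivative of (4*t - 4) sin(2*t) is -2*t*cos(2*t) + sin(2*t) + 2*cos(2*t); evaluating from -2*pi to 2*pi: ∫_{-2*pi}^{2*pi} (4*t - 4) sin(2*t) dt = (2 - 4*pi) - (2 + 4*pi) = -8*pi.
Hence b_4 = (1/(2*pi))·(-8*pi) = -4.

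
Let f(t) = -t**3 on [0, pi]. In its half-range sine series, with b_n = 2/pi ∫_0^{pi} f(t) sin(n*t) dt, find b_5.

b_5 = 2/pi ∫_0^{pi} (-t**3) sin(5*t) dt.
Integrating by parts three times (tabular method), an antiderivative of (-t**3) sin(5*t) is t**3*cos(5*t)/5 - 3*t**2*sin(5*t)/25 - 6*t*cos(5*t)/125 + 6*sin(5*t)/625; evaluating from 0 to pi: ∫_{0}^{pi} (-t**3) sin(5*t) dt = (pi*(6 - 25*pi**2)/125) - (0) = pi*(6 - 25*pi**2)/125.
Hence b_5 = (2/pi)·(pi*(6 - 25*pi**2)/125) = 12/125 - 2*pi**2/5.

12/125 - 2*pi**2/5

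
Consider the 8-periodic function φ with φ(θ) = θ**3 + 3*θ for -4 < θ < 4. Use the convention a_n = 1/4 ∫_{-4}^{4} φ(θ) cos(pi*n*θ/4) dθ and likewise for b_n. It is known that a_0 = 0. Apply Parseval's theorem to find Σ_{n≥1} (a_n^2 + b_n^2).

65824/35

Parseval: a_0^2/2 + Σ_{n≥1} (a_n^2+b_n^2) = 1/4 ∫_{-4}^{4} φ(θ)^2 dθ = 65824/35.
Subtract a_0^2/2 = 0: Σ (a_n^2+b_n^2) = 65824/35.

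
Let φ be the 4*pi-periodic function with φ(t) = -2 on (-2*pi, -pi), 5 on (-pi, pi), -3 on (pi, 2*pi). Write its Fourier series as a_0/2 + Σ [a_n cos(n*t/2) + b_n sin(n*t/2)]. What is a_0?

a_0 = (1/(2*pi)) ∫_{-2*pi}^{2*pi} φ(t) dt = (1/(2*pi)) · (5*pi) = 5/2.

5/2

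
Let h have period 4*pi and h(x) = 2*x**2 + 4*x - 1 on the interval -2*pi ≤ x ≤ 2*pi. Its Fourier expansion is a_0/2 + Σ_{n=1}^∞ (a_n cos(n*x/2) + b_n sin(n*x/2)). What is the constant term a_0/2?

a_0 = (1/(2*pi)) ∫_{-2*pi}^{2*pi} h(x) dx = (1/(2*pi)) · (-4*pi + 32*pi**3/3) = -2 + 16*pi**2/3.
So the constant term a_0/2 = -1 + 8*pi**2/3.

-1 + 8*pi**2/3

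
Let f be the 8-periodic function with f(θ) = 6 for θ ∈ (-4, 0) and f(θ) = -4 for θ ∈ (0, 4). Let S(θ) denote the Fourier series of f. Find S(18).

-4

θ = 18 differs from θ = 2 by 2 full period(s), and the series is 8-periodic.
f is continuous at θ = 2 with value -4, so the series converges to -4 there.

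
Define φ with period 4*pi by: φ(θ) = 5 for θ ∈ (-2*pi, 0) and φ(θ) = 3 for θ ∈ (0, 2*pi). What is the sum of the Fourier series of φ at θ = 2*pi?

4

At θ = 2*pi the one-sided limits are φ(2*pi^-) = 3 and φ(2*pi^+) = 5.
By Dirichlet's theorem the series converges to their average, [(3) + (5)]/2 = 4.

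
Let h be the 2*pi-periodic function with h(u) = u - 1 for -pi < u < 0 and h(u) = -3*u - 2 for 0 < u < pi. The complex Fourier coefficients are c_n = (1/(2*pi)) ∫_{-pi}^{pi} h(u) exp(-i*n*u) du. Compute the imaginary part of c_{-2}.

Since h is real-valued, Im(c_{-2}) = -(1/(2*pi)) ∫_{-pi}^{pi} h(u) sin(-2*u) du = b_{2}/2.
Split the integral at the breakpoints.
Integrating by parts (boundary term plus one more integral), an antiderivative of (u - 1) sin(-2*u) is u*cos(2*u)/2 - sin(2*u)/4 - cos(2*u)/2; evaluating from -pi to 0: ∫_{-pi}^{0} (u - 1) sin(-2*u) du = (-1/2) - (-pi/2 - 1/2) = pi/2.
Integrating by parts (boundary term plus one more integral), an antiderivative of (-3*u - 2) sin(-2*u) is -3*u*cos(2*u)/2 + 3*sin(2*u)/4 - cos(2*u); evaluating from 0 to pi: ∫_{0}^{pi} (-3*u - 2) sin(-2*u) du = (-3*pi/2 - 1) - (-1) = -3*pi/2.
So ∫_{-pi}^{pi} h(u) sin(-2*u) du = -pi.
Hence Im(c_{-2}) = (-1/(2*pi))·(-pi) = 1/2.

1/2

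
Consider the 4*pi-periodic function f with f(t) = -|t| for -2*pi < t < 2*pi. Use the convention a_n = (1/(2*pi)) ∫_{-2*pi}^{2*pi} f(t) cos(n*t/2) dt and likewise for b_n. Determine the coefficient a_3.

a_3 = (1/(2*pi)) ∫_{-2*pi}^{2*pi} f(t) cos(3*t/2) dt.
f is even and cos(3*t/2) is even, so the integrand is even and a_3 = 1/pi ∫_0^{2*pi} f(t) cos(3*t/2) dt.
Integrating by parts (boundary term plus one more integral), an antiderivative of (-t) cos(3*t/2) is -2*t*sin(3*t/2)/3 - 4*cos(3*t/2)/9; evaluating from 0 to 2*pi: ∫_{0}^{2*pi} (-t) cos(3*t/2) dt = (4/9) - (-4/9) = 8/9.
Hence a_3 = (1/pi)·(8/9) = 8/(9*pi).

8/(9*pi)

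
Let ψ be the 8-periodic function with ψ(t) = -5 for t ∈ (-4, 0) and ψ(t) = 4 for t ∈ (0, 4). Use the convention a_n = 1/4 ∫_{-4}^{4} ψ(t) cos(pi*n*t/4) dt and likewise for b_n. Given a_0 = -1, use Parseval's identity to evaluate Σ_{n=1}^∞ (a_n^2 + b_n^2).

Parseval: a_0^2/2 + Σ_{n≥1} (a_n^2+b_n^2) = 1/4 ∫_{-4}^{4} ψ(t)^2 dt = 41.
Subtract a_0^2/2 = 1/2: Σ (a_n^2+b_n^2) = 81/2.

81/2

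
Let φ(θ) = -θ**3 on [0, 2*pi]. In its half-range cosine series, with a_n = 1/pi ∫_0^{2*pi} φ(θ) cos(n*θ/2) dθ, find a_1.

-192/pi + 48*pi

a_1 = 1/pi ∫_0^{2*pi} (-θ**3) cos(θ/2) dθ.
Integrating by parts three times (tabular method), an antiderivative of (-θ**3) cos(θ/2) is -2*θ**3*sin(θ/2) - 12*θ**2*cos(θ/2) + 48*θ*sin(θ/2) + 96*cos(θ/2); evaluating from 0 to 2*pi: ∫_{0}^{2*pi} (-θ**3) cos(θ/2) dθ = (-96 + 48*pi**2) - (96) = -192 + 48*pi**2.
Hence a_1 = (1/pi)·(-192 + 48*pi**2) = -192/pi + 48*pi.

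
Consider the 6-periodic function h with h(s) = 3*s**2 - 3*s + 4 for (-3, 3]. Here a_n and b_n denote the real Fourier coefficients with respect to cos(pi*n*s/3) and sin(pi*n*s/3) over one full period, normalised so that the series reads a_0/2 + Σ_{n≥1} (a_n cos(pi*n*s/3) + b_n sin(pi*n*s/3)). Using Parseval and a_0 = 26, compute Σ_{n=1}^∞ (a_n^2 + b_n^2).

Parseval: a_0^2/2 + Σ_{n≥1} (a_n^2+b_n^2) = 1/3 ∫_{-3}^{3} h(s)^2 ds = 2608/5.
Subtract a_0^2/2 = 338: Σ (a_n^2+b_n^2) = 918/5.

918/5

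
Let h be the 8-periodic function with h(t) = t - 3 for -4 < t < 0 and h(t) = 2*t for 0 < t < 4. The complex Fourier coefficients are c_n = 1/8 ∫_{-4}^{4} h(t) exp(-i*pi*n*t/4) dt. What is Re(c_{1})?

-4/pi**2

Since h is real-valued, Re(c_{1}) = 1/8 ∫_{-4}^{4} h(t) cos(pi*t/4) dt = a_{1}/2.
Split the integral at the breakpoints.
Integrating by parts (boundary term plus one more integral), an antiderivative of (t - 3) cos(pi*t/4) is 4*t*sin(pi*t/4)/pi - 12*sin(pi*t/4)/pi + 16*cos(pi*t/4)/pi**2; evaluating from -4 to 0: ∫_{-4}^{0} (t - 3) cos(pi*t/4) dt = (16/pi**2) - (-16/pi**2) = 32/pi**2.
Integrating by parts (boundary term plus one more integral), an antiderivative of (2*t) cos(pi*t/4) is 8*t*sin(pi*t/4)/pi + 32*cos(pi*t/4)/pi**2; evaluating from 0 to 4: ∫_{0}^{4} (2*t) cos(pi*t/4) dt = (-32/pi**2) - (32/pi**2) = -64/pi**2.
So ∫_{-4}^{4} h(t) cos(pi*t/4) dt = -32/pi**2.
Hence Re(c_{1}) = (1/8)·(-32/pi**2) = -4/pi**2.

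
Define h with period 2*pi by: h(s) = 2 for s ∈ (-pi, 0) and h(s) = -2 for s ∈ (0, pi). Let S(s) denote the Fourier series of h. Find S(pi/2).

-2

h is continuous at s = pi/2 with value -2, so the series converges to -2 there.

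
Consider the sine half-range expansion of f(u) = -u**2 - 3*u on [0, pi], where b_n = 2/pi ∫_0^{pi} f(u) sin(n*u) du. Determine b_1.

b_1 = 2/pi ∫_0^{pi} (-u**2 - 3*u) sin(u) du.
Integrating by parts twice (tabular method), an antiderivative of (-u**2 - 3*u) sin(u) is u**2*cos(u) - 2*u*sin(u) + 3*u*cos(u) - 3*sin(u) - 2*cos(u); evaluating from 0 to pi: ∫_{0}^{pi} (-u**2 - 3*u) sin(u) du = (-pi**2 - 3*pi + 2) - (-2) = -pi**2 - 3*pi + 4.
Hence b_1 = (2/pi)·(-pi**2 - 3*pi + 4) = -2*pi - 6 + 8/pi.

-2*pi - 6 + 8/pi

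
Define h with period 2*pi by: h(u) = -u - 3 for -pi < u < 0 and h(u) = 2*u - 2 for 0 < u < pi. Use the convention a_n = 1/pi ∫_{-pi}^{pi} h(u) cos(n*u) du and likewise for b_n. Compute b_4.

-1/4

b_4 = 1/pi ∫_{-pi}^{pi} h(u) sin(4*u) du.
Split the integral at the breakpoints.
Integrating by parts (boundary term plus one more integral), an antiderivative of (-u - 3) sin(4*u) is u*cos(4*u)/4 - sin(4*u)/16 + 3*cos(4*u)/4; evaluating from -pi to 0: ∫_{-pi}^{0} (-u - 3) sin(4*u) du = (3/4) - (3/4 - pi/4) = pi/4.
Integrating by parts (boundary term plus one more integral), an antiderivative of (2*u - 2) sin(4*u) is -u*cos(4*u)/2 + sin(4*u)/8 + cos(4*u)/2; evaluating from 0 to pi: ∫_{0}^{pi} (2*u - 2) sin(4*u) du = (1/2 - pi/2) - (1/2) = -pi/2.
Summing the pieces and multiplying by (1/pi) gives b_4 = -1/4.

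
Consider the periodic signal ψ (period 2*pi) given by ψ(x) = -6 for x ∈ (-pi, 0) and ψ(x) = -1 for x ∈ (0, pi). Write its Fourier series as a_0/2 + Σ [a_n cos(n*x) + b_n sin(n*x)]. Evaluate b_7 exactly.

10/(7*pi)

b_7 = 1/pi ∫_{-pi}^{pi} ψ(x) sin(7*x) dx.
Split the integral at the breakpoints.
Directly, an antiderivative of (-6) sin(7*x) is 6*cos(7*x)/7; evaluating from -pi to 0: ∫_{-pi}^{0} (-6) sin(7*x) dx = (6/7) - (-6/7) = 12/7.
Directly, an antiderivative of (-1) sin(7*x) is cos(7*x)/7; evaluating from 0 to pi: ∫_{0}^{pi} (-1) sin(7*x) dx = (-1/7) - (1/7) = -2/7.
Summing the pieces and multiplying by (1/pi) gives b_7 = 10/(7*pi).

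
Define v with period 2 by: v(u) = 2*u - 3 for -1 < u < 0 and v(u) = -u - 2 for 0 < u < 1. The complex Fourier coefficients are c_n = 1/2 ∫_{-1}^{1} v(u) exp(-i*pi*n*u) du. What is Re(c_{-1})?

3/pi**2

Since v is real-valued, Re(c_{-1}) = 1/2 ∫_{-1}^{1} v(u) cos(-pi*u) du = a_{1}/2.
Split the integral at the breakpoints.
Integrating by parts (boundary term plus one more integral), an antiderivative of (2*u - 3) cos(-pi*u) is 2*u*sin(pi*u)/pi - 3*sin(pi*u)/pi + 2*cos(pi*u)/pi**2; evaluating from -1 to 0: ∫_{-1}^{0} (2*u - 3) cos(-pi*u) du = (2/pi**2) - (-2/pi**2) = 4/pi**2.
Integrating by parts (boundary term plus one more integral), an antiderivative of (-u - 2) cos(-pi*u) is -u*sin(pi*u)/pi - 2*sin(pi*u)/pi - cos(pi*u)/pi**2; evaluating from 0 to 1: ∫_{0}^{1} (-u - 2) cos(-pi*u) du = (pi**(-2)) - (-1/pi**2) = 2/pi**2.
So ∫_{-1}^{1} v(u) cos(-pi*u) du = 6/pi**2.
Hence Re(c_{-1}) = (1/2)·(6/pi**2) = 3/pi**2.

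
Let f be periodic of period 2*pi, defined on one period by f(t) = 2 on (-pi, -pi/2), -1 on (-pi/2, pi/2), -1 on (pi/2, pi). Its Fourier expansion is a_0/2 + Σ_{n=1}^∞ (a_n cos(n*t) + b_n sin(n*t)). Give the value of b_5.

-3/(5*pi)

b_5 = 1/pi ∫_{-pi}^{pi} f(t) sin(5*t) dt.
Split the integral at the breakpoints.
Directly, an antiderivative of (2) sin(5*t) is -2*cos(5*t)/5; evaluating from -pi to -pi/2: ∫_{-pi}^{-pi/2} (2) sin(5*t) dt = (0) - (2/5) = -2/5.
Directly, an antiderivative of (-1) sin(5*t) is cos(5*t)/5; evaluating from -pi/2 to pi/2: ∫_{-pi/2}^{pi/2} (-1) sin(5*t) dt = (0) - (0) = 0.
Directly, an antiderivative of (-1) sin(5*t) is cos(5*t)/5; evaluating from pi/2 to pi: ∫_{pi/2}^{pi} (-1) sin(5*t) dt = (-1/5) - (0) = -1/5.
Summing the pieces and multiplying by (1/pi) gives b_5 = -3/(5*pi).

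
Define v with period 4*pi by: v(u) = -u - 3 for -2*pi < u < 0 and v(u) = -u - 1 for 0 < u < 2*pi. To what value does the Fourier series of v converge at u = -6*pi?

-2

u = -6*pi differs from u = 2*pi by -2 full period(s), and the series is 4*pi-periodic.
At u = 2*pi the one-sided limits are v(2*pi^-) = -2*pi - 1 and v(2*pi^+) = -3 + 2*pi.
By Dirichlet's theorem the series converges to their average, [(-2*pi - 1) + (-3 + 2*pi)]/2 = -2.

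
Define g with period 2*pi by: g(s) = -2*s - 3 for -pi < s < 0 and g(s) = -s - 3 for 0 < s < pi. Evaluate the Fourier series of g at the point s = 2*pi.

s = 2*pi differs from s = 0 by 1 full period(s), and the series is 2*pi-periodic.
g is continuous at s = 0 with value -3, so the series converges to -3 there.

-3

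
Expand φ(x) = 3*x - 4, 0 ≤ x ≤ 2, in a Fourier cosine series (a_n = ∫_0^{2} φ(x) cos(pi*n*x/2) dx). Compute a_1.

-24/pi**2

a_1 = ∫_0^{2} (3*x - 4) cos(pi*x/2) dx.
Integrating by parts (boundary term plus one more integral), an antiderivative of (3*x - 4) cos(pi*x/2) is 6*x*sin(pi*x/2)/pi - 8*sin(pi*x/2)/pi + 12*cos(pi*x/2)/pi**2; evaluating from 0 to 2: ∫_{0}^{2} (3*x - 4) cos(pi*x/2) dx = (-12/pi**2) - (12/pi**2) = -24/pi**2.
Hence a_1 = -24/pi**2.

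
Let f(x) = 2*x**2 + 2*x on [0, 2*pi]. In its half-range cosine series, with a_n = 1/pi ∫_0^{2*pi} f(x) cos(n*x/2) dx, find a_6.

8/9

a_6 = 1/pi ∫_0^{2*pi} (2*x**2 + 2*x) cos(3*x) dx.
Integrating by parts twice (tabular method), an antiderivative of (2*x**2 + 2*x) cos(3*x) is 2*x**2*sin(3*x)/3 + 2*x*sin(3*x)/3 + 4*x*cos(3*x)/9 - 4*sin(3*x)/27 + 2*cos(3*x)/9; evaluating from 0 to 2*pi: ∫_{0}^{2*pi} (2*x**2 + 2*x) cos(3*x) dx = (2/9 + 8*pi/9) - (2/9) = 8*pi/9.
Hence a_6 = (1/pi)·(8*pi/9) = 8/9.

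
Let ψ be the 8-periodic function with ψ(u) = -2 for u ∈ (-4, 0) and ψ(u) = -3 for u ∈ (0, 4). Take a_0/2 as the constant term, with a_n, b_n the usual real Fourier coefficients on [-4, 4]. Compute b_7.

-2/(7*pi)

b_7 = 1/4 ∫_{-4}^{4} ψ(u) sin(7*pi*u/4) du.
Split the integral at the breakpoints.
Directly, an antiderivative of (-2) sin(7*pi*u/4) is 8*cos(7*pi*u/4)/(7*pi); evaluating from -4 to 0: ∫_{-4}^{0} (-2) sin(7*pi*u/4) du = (8/(7*pi)) - (-8/(7*pi)) = 16/(7*pi).
Directly, an antiderivative of (-3) sin(7*pi*u/4) is 12*cos(7*pi*u/4)/(7*pi); evaluating from 0 to 4: ∫_{0}^{4} (-3) sin(7*pi*u/4) du = (-12/(7*pi)) - (12/(7*pi)) = -24/(7*pi).
Summing the pieces and multiplying by (1/4) gives b_7 = -2/(7*pi).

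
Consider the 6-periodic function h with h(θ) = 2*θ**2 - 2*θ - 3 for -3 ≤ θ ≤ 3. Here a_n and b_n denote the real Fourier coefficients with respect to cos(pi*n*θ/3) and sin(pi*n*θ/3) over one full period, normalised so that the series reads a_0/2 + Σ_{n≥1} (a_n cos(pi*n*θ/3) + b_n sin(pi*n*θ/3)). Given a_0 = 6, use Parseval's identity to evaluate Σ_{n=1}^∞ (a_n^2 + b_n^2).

408/5

Parseval: a_0^2/2 + Σ_{n≥1} (a_n^2+b_n^2) = 1/3 ∫_{-3}^{3} h(θ)^2 dθ = 498/5.
Subtract a_0^2/2 = 18: Σ (a_n^2+b_n^2) = 408/5.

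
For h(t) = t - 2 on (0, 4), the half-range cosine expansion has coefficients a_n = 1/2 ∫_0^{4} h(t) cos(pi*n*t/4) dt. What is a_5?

-16/(25*pi**2)

a_5 = 1/2 ∫_0^{4} (t - 2) cos(5*pi*t/4) dt.
Integrating by parts (boundary term plus one more integral), an antiderivative of (t - 2) cos(5*pi*t/4) is 4*t*sin(5*pi*t/4)/(5*pi) - 8*sin(5*pi*t/4)/(5*pi) + 16*cos(5*pi*t/4)/(25*pi**2); evaluating from 0 to 4: ∫_{0}^{4} (t - 2) cos(5*pi*t/4) dt = (-16/(25*pi**2)) - (16/(25*pi**2)) = -32/(25*pi**2).
Hence a_5 = (1/2)·(-32/(25*pi**2)) = -16/(25*pi**2).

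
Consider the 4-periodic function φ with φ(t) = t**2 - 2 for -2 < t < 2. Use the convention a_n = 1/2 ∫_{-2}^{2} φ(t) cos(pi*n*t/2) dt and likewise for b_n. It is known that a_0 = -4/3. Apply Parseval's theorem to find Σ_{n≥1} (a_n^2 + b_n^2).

128/45

Parseval: a_0^2/2 + Σ_{n≥1} (a_n^2+b_n^2) = 1/2 ∫_{-2}^{2} φ(t)^2 dt = 56/15.
Subtract a_0^2/2 = 8/9: Σ (a_n^2+b_n^2) = 128/45.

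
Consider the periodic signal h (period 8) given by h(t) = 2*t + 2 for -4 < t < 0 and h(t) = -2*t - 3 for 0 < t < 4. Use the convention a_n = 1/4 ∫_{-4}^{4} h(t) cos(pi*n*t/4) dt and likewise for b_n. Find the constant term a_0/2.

-9/2

a_0 = 1/4 ∫_{-4}^{4} h(t) dt = 1/4 · (-36) = -9.
So the constant term a_0/2 = -9/2.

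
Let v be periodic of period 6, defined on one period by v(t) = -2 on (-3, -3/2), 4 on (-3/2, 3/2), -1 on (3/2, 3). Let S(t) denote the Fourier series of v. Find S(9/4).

v is continuous at t = 9/4 with value -1, so the series converges to -1 there.

-1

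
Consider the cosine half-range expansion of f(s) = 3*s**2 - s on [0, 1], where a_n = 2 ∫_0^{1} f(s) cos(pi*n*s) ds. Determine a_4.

3/(4*pi**2)

a_4 = 2 ∫_0^{1} (3*s**2 - s) cos(4*pi*s) ds.
Integrating by parts twice (tabular method), an antiderivative of (3*s**2 - s) cos(4*pi*s) is 3*s**2*sin(4*pi*s)/(4*pi) - s*sin(4*pi*s)/(4*pi) + 3*s*cos(4*pi*s)/(8*pi**2) - 3*sin(4*pi*s)/(32*pi**3) - cos(4*pi*s)/(16*pi**2); evaluating from 0 to 1: ∫_{0}^{1} (3*s**2 - s) cos(4*pi*s) ds = (5/(16*pi**2)) - (-1/(16*pi**2)) = 3/(8*pi**2).
Hence a_4 = 2·(3/(8*pi**2)) = 3/(4*pi**2).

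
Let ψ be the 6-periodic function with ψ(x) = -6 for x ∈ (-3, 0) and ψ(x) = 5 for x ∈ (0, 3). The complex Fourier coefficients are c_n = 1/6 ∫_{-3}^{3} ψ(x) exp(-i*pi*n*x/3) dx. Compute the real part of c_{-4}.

Since ψ is real-valued, Re(c_{-4}) = 1/6 ∫_{-3}^{3} ψ(x) cos(-4*pi*x/3) dx = a_{4}/2.
Split the integral at the breakpoints.
Directly, an antiderivative of (-6) cos(-4*pi*x/3) is -9*sin(4*pi*x/3)/(2*pi); evaluating from -3 to 0: ∫_{-3}^{0} (-6) cos(-4*pi*x/3) dx = (0) - (0) = 0.
Directly, an antiderivative of (5) cos(-4*pi*x/3) is 15*sin(4*pi*x/3)/(4*pi); evaluating from 0 to 3: ∫_{0}^{3} (5) cos(-4*pi*x/3) dx = (0) - (0) = 0.
So ∫_{-3}^{3} ψ(x) cos(-4*pi*x/3) dx = 0.
Hence Re(c_{-4}) = (1/6)·(0) = 0.

0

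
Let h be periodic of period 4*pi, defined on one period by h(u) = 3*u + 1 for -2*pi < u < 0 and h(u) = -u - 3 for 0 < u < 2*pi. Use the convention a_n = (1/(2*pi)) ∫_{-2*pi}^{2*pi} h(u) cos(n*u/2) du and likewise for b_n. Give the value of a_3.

a_3 = (1/(2*pi)) ∫_{-2*pi}^{2*pi} h(u) cos(3*u/2) du.
Split the integral at the breakpoints.
Integrating by parts (boundary term plus one more integral), an antiderivative of (3*u + 1) cos(3*u/2) is 2*u*sin(3*u/2) + 2*sin(3*u/2)/3 + 4*cos(3*u/2)/3; evaluating from -2*pi to 0: ∫_{-2*pi}^{0} (3*u + 1) cos(3*u/2) du = (4/3) - (-4/3) = 8/3.
Integrating by parts (boundary term plus one more integral), an antiderivative of (-u - 3) cos(3*u/2) is -2*u*sin(3*u/2)/3 - 2*sin(3*u/2) - 4*cos(3*u/2)/9; evaluating from 0 to 2*pi: ∫_{0}^{2*pi} (-u - 3) cos(3*u/2) du = (4/9) - (-4/9) = 8/9.
Summing the pieces and multiplying by (1/(2*pi)) gives a_3 = 16/(9*pi).

16/(9*pi)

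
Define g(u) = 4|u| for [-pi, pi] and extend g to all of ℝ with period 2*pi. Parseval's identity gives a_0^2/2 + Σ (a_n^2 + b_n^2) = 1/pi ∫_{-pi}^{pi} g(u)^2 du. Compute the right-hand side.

1/pi ∫_{-pi}^{pi} g(u)^2 du = 1/pi · (32*pi**3/3) = 32*pi**2/3.

32*pi**2/3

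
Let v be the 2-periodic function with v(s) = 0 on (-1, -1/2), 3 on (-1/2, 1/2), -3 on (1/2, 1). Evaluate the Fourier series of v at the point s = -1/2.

3/2

At s = -1/2 the one-sided limits are v(-1/2^-) = 0 and v(-1/2^+) = 3.
By Dirichlet's theorem the series converges to their average, [(0) + (3)]/2 = 3/2.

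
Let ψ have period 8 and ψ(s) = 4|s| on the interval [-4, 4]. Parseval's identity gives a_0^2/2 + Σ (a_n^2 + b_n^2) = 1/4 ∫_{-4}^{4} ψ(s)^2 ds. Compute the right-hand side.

1/4 ∫_{-4}^{4} ψ(s)^2 ds = 1/4 · (2048/3) = 512/3.

512/3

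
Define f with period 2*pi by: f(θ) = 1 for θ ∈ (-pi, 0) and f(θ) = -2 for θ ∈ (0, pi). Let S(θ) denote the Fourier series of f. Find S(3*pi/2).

1

θ = 3*pi/2 differs from θ = -pi/2 by 1 full period(s), and the series is 2*pi-periodic.
f is continuous at θ = -pi/2 with value 1, so the series converges to 1 there.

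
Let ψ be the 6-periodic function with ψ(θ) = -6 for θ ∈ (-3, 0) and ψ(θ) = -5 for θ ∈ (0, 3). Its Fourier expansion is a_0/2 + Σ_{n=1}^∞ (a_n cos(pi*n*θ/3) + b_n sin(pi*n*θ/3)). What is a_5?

0

a_5 = 1/3 ∫_{-3}^{3} ψ(θ) cos(5*pi*θ/3) dθ.
Split the integral at the breakpoints.
Directly, an antiderivative of (-6) cos(5*pi*θ/3) is -18*sin(5*pi*θ/3)/(5*pi); evaluating from -3 to 0: ∫_{-3}^{0} (-6) cos(5*pi*θ/3) dθ = (0) - (0) = 0.
Directly, an antiderivative of (-5) cos(5*pi*θ/3) is -3*sin(5*pi*θ/3)/pi; evaluating from 0 to 3: ∫_{0}^{3} (-5) cos(5*pi*θ/3) dθ = (0) - (0) = 0.
Summing the pieces and multiplying by (1/3) gives a_5 = 0.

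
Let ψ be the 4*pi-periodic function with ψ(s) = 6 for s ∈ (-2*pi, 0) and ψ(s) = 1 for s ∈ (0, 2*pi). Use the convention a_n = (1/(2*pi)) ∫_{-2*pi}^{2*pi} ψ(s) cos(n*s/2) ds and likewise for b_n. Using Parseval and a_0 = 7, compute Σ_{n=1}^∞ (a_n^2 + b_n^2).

25/2

Parseval: a_0^2/2 + Σ_{n≥1} (a_n^2+b_n^2) = (1/(2*pi)) ∫_{-2*pi}^{2*pi} ψ(s)^2 ds = 37.
Subtract a_0^2/2 = 49/2: Σ (a_n^2+b_n^2) = 25/2.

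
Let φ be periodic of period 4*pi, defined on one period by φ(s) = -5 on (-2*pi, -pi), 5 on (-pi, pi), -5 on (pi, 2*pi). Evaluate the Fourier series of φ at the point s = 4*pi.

5

s = 4*pi differs from s = 0 by 1 full period(s), and the series is 4*pi-periodic.
φ is continuous at s = 0 with value 5, so the series converges to 5 there.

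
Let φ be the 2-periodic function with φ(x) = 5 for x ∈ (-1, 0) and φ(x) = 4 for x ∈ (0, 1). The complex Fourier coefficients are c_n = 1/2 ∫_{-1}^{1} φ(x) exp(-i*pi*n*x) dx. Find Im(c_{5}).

Since φ is real-valued, Im(c_{5}) = -1/2 ∫_{-1}^{1} φ(x) sin(5*pi*x) dx = -b_{5}/2.
Split the integral at the breakpoints.
Directly, an antiderivative of (5) sin(5*pi*x) is -cos(5*pi*x)/pi; evaluating from -1 to 0: ∫_{-1}^{0} (5) sin(5*pi*x) dx = (-1/pi) - (1/pi) = -2/pi.
Directly, an antiderivative of (4) sin(5*pi*x) is -4*cos(5*pi*x)/(5*pi); evaluating from 0 to 1: ∫_{0}^{1} (4) sin(5*pi*x) dx = (4/(5*pi)) - (-4/(5*pi)) = 8/(5*pi).
So ∫_{-1}^{1} φ(x) sin(5*pi*x) dx = -2/(5*pi).
Hence Im(c_{5}) = (-1/2)·(-2/(5*pi)) = 1/(5*pi).

1/(5*pi)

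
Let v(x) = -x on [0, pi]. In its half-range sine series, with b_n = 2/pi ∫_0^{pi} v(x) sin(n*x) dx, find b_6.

b_6 = 2/pi ∫_0^{pi} (-x) sin(6*x) dx.
Integrating by parts (boundary term plus one more integral), an antiderivative of (-x) sin(6*x) is x*cos(6*x)/6 - sin(6*x)/36; evaluating from 0 to pi: ∫_{0}^{pi} (-x) sin(6*x) dx = (pi/6) - (0) = pi/6.
Hence b_6 = (2/pi)·(pi/6) = 1/3.

1/3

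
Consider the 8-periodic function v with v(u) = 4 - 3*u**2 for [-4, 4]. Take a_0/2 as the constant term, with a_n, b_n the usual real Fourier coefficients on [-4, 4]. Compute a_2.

-48/pi**2

a_2 = 1/4 ∫_{-4}^{4} v(u) cos(pi*u/2) du.
v is even and cos(pi*u/2) is even, so the integrand is even and a_2 = 1/2 ∫_0^{4} v(u) cos(pi*u/2) du.
Integrating by parts twice (tabular method), an antiderivative of (4 - 3*u**2) cos(pi*u/2) is -6*u**2*sin(pi*u/2)/pi - 24*u*cos(pi*u/2)/pi**2 + 48*sin(pi*u/2)/pi**3 + 8*sin(pi*u/2)/pi; evaluating from 0 to 4: ∫_{0}^{4} (4 - 3*u**2) cos(pi*u/2) du = (-96/pi**2) - (0) = -96/pi**2.
Hence a_2 = (1/2)·(-96/pi**2) = -48/pi**2.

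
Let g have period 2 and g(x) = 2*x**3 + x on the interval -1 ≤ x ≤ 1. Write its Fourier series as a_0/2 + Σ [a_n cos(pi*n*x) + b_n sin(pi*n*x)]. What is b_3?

b_3 = ∫_{-1}^{1} g(x) sin(3*pi*x) dx.
g is odd and sin(3*pi*x) is odd, so the integrand is even and b_3 = 2 ∫_0^{1} g(x) sin(3*pi*x) dx.
Integrating by parts three times (tabular method), an antiderivative of (2*x**3 + x) sin(3*pi*x) is -2*x**3*cos(3*pi*x)/(3*pi) + 2*x**2*sin(3*pi*x)/(3*pi**2) - x*cos(3*pi*x)/(3*pi) + 4*x*cos(3*pi*x)/(9*pi**3) - 4*sin(3*pi*x)/(27*pi**4) + sin(3*pi*x)/(9*pi**2); evaluating from 0 to 1: ∫_{0}^{1} (2*x**3 + x) sin(3*pi*x) dx = ((-4/9 + pi**2)/pi**3) - (0) = (-4/9 + pi**2)/pi**3.
Hence b_3 = 2·((-4/9 + pi**2)/pi**3) = -8/(9*pi**3) + 2/pi.

-8/(9*pi**3) + 2/pi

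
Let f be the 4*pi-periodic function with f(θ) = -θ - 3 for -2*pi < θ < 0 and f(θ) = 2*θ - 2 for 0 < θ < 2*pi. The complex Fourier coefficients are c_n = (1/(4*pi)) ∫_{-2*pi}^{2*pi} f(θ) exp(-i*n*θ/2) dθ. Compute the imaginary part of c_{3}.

Since f is real-valued, Im(c_{3}) = -(1/(4*pi)) ∫_{-2*pi}^{2*pi} f(θ) sin(3*θ/2) dθ = -b_{3}/2.
Split the integral at the breakpoints.
Integrating by parts (boundary term plus one more integral), an antiderivative of (-θ - 3) sin(3*θ/2) is 2*θ*cos(3*θ/2)/3 - 4*sin(3*θ/2)/9 + 2*cos(3*θ/2); evaluating from -2*pi to 0: ∫_{-2*pi}^{0} (-θ - 3) sin(3*θ/2) dθ = (2) - (-2 + 4*pi/3) = 4 - 4*pi/3.
Integrating by parts (boundary term plus one more integral), an antiderivative of (2*θ - 2) sin(3*θ/2) is -4*θ*cos(3*θ/2)/3 + 8*sin(3*θ/2)/9 + 4*cos(3*θ/2)/3; evaluating from 0 to 2*pi: ∫_{0}^{2*pi} (2*θ - 2) sin(3*θ/2) dθ = (-4/3 + 8*pi/3) - (4/3) = -8/3 + 8*pi/3.
So ∫_{-2*pi}^{2*pi} f(θ) sin(3*θ/2) dθ = 4/3 + 4*pi/3.
Hence Im(c_{3}) = (-1/(4*pi))·(4/3 + 4*pi/3) = (-pi - 1)/(3*pi).

(-pi - 1)/(3*pi)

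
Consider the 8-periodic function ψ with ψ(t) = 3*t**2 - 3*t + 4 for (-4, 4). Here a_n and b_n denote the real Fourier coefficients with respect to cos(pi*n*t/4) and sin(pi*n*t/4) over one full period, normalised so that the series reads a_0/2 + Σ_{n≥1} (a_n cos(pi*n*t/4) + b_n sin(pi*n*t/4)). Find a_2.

48/pi**2

a_2 = 1/4 ∫_{-4}^{4} ψ(t) cos(pi*t/2) dt.
Integrating by parts twice (tabular method), an antiderivative of (3*t**2 - 3*t + 4) cos(pi*t/2) is 6*t**2*sin(pi*t/2)/pi - 6*t*sin(pi*t/2)/pi + 24*t*cos(pi*t/2)/pi**2 - 48*sin(pi*t/2)/pi**3 + 8*sin(pi*t/2)/pi - 12*cos(pi*t/2)/pi**2; evaluating from -4 to 4: ∫_{-4}^{4} (3*t**2 - 3*t + 4) cos(pi*t/2) dt = (84/pi**2) - (-108/pi**2) = 192/pi**2.
Hence a_2 = (1/4)·(192/pi**2) = 48/pi**2.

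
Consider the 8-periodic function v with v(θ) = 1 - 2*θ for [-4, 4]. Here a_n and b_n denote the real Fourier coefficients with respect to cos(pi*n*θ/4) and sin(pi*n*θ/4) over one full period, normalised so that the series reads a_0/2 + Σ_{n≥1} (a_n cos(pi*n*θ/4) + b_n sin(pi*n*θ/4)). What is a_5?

a_5 = 1/4 ∫_{-4}^{4} v(θ) cos(5*pi*θ/4) dθ.
Integrating by parts (boundary term plus one more integral), an antiderivative of (1 - 2*θ) cos(5*pi*θ/4) is -8*θ*sin(5*pi*θ/4)/(5*pi) + 4*sin(5*pi*θ/4)/(5*pi) - 32*cos(5*pi*θ/4)/(25*pi**2); evaluating from -4 to 4: ∫_{-4}^{4} (1 - 2*θ) cos(5*pi*θ/4) dθ = (32/(25*pi**2)) - (32/(25*pi**2)) = 0.
Hence a_5 = (1/4)·(0) = 0.

0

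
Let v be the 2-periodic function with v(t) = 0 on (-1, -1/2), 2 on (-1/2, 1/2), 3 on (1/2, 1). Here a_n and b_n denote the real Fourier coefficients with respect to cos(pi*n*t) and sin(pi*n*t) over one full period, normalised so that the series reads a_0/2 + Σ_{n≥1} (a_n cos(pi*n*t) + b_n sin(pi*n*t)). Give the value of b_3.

1/pi

b_3 = ∫_{-1}^{1} v(t) sin(3*pi*t) dt.
Split the integral at the breakpoints.
∫_{-1}^{-1/2} (0) sin(3*pi*t) dt = 0.
Directly, an antiderivative of (2) sin(3*pi*t) is -2*cos(3*pi*t)/(3*pi); evaluating from -1/2 to 1/2: ∫_{-1/2}^{1/2} (2) sin(3*pi*t) dt = (0) - (0) = 0.
Directly, an antiderivative of (3) sin(3*pi*t) is -cos(3*pi*t)/pi; evaluating from 1/2 to 1: ∫_{1/2}^{1} (3) sin(3*pi*t) dt = (1/pi) - (0) = 1/pi.
Summing the pieces gives b_3 = 1/pi.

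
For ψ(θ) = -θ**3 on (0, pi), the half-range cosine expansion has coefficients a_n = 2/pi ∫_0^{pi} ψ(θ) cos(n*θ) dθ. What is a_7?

a_7 = 2/pi ∫_0^{pi} (-θ**3) cos(7*θ) dθ.
Integrating by parts three times (tabular method), an antiderivative of (-θ**3) cos(7*θ) is -θ**3*sin(7*θ)/7 - 3*θ**2*cos(7*θ)/49 + 6*θ*sin(7*θ)/343 + 6*cos(7*θ)/2401; evaluating from 0 to pi: ∫_{0}^{pi} (-θ**3) cos(7*θ) dθ = (-6/2401 + 3*pi**2/49) - (6/2401) = -12/2401 + 3*pi**2/49.
Hence a_7 = (2/pi)·(-12/2401 + 3*pi**2/49) = 6*(-4 + 49*pi**2)/(2401*pi).

6*(-4 + 49*pi**2)/(2401*pi)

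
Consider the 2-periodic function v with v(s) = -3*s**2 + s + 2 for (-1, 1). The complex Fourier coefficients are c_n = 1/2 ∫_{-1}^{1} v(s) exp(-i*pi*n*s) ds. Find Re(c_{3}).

2/(3*pi**2)

Since v is real-valued, Re(c_{3}) = 1/2 ∫_{-1}^{1} v(s) cos(3*pi*s) ds = a_{3}/2.
Integrating by parts twice (tabular method), an antiderivative of (-3*s**2 + s + 2) cos(3*pi*s) is -s**2*sin(3*pi*s)/pi + s*sin(3*pi*s)/(3*pi) - 2*s*cos(3*pi*s)/(3*pi**2) + 2*sin(3*pi*s)/(9*pi**3) + 2*sin(3*pi*s)/(3*pi) + cos(3*pi*s)/(9*pi**2); evaluating from -1 to 1: ∫_{-1}^{1} (-3*s**2 + s + 2) cos(3*pi*s) ds = (5/(9*pi**2)) - (-7/(9*pi**2)) = 4/(3*pi**2).
Hence Re(c_{3}) = (1/2)·(4/(3*pi**2)) = 2/(3*pi**2).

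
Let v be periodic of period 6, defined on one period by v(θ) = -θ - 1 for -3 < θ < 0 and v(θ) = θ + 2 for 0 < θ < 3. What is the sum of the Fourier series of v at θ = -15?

θ = -15 differs from θ = -3 by -2 full period(s), and the series is 6-periodic.
At θ = -3 the one-sided limits are v(-3^-) = 5 and v(-3^+) = 2.
By Dirichlet's theorem the series converges to their average, [(5) + (2)]/2 = 7/2.

7/2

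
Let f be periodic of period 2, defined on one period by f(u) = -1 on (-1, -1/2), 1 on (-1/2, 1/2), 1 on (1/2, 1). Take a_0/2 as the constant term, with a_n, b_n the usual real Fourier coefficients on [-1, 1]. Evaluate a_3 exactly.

a_3 = ∫_{-1}^{1} f(u) cos(3*pi*u) du.
Split the integral at the breakpoints.
Directly, an antiderivative of (-1) cos(3*pi*u) is -sin(3*pi*u)/(3*pi); evaluating from -1 to -1/2: ∫_{-1}^{-1/2} (-1) cos(3*pi*u) du = (-1/(3*pi)) - (0) = -1/(3*pi).
Directly, an antiderivative of (1) cos(3*pi*u) is sin(3*pi*u)/(3*pi); evaluating from -1/2 to 1/2: ∫_{-1/2}^{1/2} (1) cos(3*pi*u) du = (-1/(3*pi)) - (1/(3*pi)) = -2/(3*pi).
Directly, an antiderivative of (1) cos(3*pi*u) is sin(3*pi*u)/(3*pi); evaluating from 1/2 to 1: ∫_{1/2}^{1} (1) cos(3*pi*u) du = (0) - (-1/(3*pi)) = 1/(3*pi).
Summing the pieces gives a_3 = -2/(3*pi).

-2/(3*pi)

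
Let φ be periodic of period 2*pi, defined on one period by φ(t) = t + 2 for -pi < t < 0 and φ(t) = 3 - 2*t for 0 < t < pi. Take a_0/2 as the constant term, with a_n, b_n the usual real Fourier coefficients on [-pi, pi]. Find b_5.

(2 - pi)/(5*pi)

b_5 = 1/pi ∫_{-pi}^{pi} φ(t) sin(5*t) dt.
Split the integral at the breakpoints.
Integrating by parts (boundary term plus one more integral), an antiderivative of (t + 2) sin(5*t) is -t*cos(5*t)/5 + sin(5*t)/25 - 2*cos(5*t)/5; evaluating from -pi to 0: ∫_{-pi}^{0} (t + 2) sin(5*t) dt = (-2/5) - (2/5 - pi/5) = -4/5 + pi/5.
Integrating by parts (boundary term plus one more integral), an antiderivative of (3 - 2*t) sin(5*t) is 2*t*cos(5*t)/5 - 2*sin(5*t)/25 - 3*cos(5*t)/5; evaluating from 0 to pi: ∫_{0}^{pi} (3 - 2*t) sin(5*t) dt = (3/5 - 2*pi/5) - (-3/5) = 6/5 - 2*pi/5.
Summing the pieces and multiplying by (1/pi) gives b_5 = (2 - pi)/(5*pi).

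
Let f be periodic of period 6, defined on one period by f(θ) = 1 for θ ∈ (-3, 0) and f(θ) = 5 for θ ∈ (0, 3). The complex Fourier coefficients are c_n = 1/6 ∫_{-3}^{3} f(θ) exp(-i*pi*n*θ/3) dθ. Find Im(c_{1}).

Since f is real-valued, Im(c_{1}) = -1/6 ∫_{-3}^{3} f(θ) sin(pi*θ/3) dθ = -b_{1}/2.
Split the integral at the breakpoints.
Directly, an antiderivative of (1) sin(pi*θ/3) is -3*cos(pi*θ/3)/pi; evaluating from -3 to 0: ∫_{-3}^{0} (1) sin(pi*θ/3) dθ = (-3/pi) - (3/pi) = -6/pi.
Directly, an antiderivative of (5) sin(pi*θ/3) is -15*cos(pi*θ/3)/pi; evaluating from 0 to 3: ∫_{0}^{3} (5) sin(pi*θ/3) dθ = (15/pi) - (-15/pi) = 30/pi.
So ∫_{-3}^{3} f(θ) sin(pi*θ/3) dθ = 24/pi.
Hence Im(c_{1}) = (-1/6)·(24/pi) = -4/pi.

-4/pi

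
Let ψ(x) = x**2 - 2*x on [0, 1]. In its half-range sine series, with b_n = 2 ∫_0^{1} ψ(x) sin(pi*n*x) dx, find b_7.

b_7 = 2 ∫_0^{1} (x**2 - 2*x) sin(7*pi*x) dx.
Integrating by parts twice (tabular method), an antiderivative of (x**2 - 2*x) sin(7*pi*x) is -x**2*cos(7*pi*x)/(7*pi) + 2*x*sin(7*pi*x)/(49*pi**2) + 2*x*cos(7*pi*x)/(7*pi) - 2*sin(7*pi*x)/(49*pi**2) + 2*cos(7*pi*x)/(343*pi**3); evaluating from 0 to 1: ∫_{0}^{1} (x**2 - 2*x) sin(7*pi*x) dx = ((-49*pi**2 - 2)/(343*pi**3)) - (2/(343*pi**3)) = (-49*pi**2 - 4)/(343*pi**3).
Hence b_7 = 2·((-49*pi**2 - 4)/(343*pi**3)) = 2*(-49*pi**2 - 4)/(343*pi**3).

2*(-49*pi**2 - 4)/(343*pi**3)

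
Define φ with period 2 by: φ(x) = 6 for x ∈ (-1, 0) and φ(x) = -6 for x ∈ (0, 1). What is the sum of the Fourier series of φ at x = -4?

x = -4 differs from x = 0 by -2 full period(s), and the series is 2-periodic.
At x = 0 the one-sided limits are φ(0^-) = 6 and φ(0^+) = -6.
By Dirichlet's theorem the series converges to their average, [(6) + (-6)]/2 = 0.

0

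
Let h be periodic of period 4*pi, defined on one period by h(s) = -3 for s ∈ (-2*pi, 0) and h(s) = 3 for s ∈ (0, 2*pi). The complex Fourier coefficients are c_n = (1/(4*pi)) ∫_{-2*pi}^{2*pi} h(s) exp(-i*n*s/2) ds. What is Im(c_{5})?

-6/(5*pi)

Since h is real-valued, Im(c_{5}) = -(1/(4*pi)) ∫_{-2*pi}^{2*pi} h(s) sin(5*s/2) ds = -b_{5}/2.
h is odd and sin(5*s/2) is odd, so the integrand is even: ∫_{-2*pi}^{2*pi} h(s) sin(5*s/2) ds = 2∫_0^{2*pi} h(s) sin(5*s/2) ds.
Directly, an antiderivative of (3) sin(5*s/2) is -6*cos(5*s/2)/5; evaluating from 0 to 2*pi: ∫_{0}^{2*pi} (3) sin(5*s/2) ds = (6/5) - (-6/5) = 12/5.
So ∫_{-2*pi}^{2*pi} h(s) sin(5*s/2) ds = 24/5.
Hence Im(c_{5}) = (-1/(4*pi))·(24/5) = -6/(5*pi).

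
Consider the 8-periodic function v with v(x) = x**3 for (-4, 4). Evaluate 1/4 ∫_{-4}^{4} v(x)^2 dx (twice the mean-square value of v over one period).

1/4 ∫_{-4}^{4} v(x)^2 dx = 1/4 · (32768/7) = 8192/7.

8192/7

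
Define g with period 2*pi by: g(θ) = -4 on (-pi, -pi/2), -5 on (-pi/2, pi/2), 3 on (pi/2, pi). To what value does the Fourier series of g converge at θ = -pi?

At θ = -pi the one-sided limits are g(-pi^-) = 3 and g(-pi^+) = -4.
By Dirichlet's theorem the series converges to their average, [(3) + (-4)]/2 = -1/2.

-1/2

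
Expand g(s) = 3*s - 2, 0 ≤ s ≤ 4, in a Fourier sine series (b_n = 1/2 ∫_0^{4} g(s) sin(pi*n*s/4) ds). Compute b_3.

16/(3*pi)

b_3 = 1/2 ∫_0^{4} (3*s - 2) sin(3*pi*s/4) ds.
Integrating by parts (boundary term plus one more integral), an antiderivative of (3*s - 2) sin(3*pi*s/4) is -4*s*cos(3*pi*s/4)/pi + 16*sin(3*pi*s/4)/(3*pi**2) + 8*cos(3*pi*s/4)/(3*pi); evaluating from 0 to 4: ∫_{0}^{4} (3*s - 2) sin(3*pi*s/4) ds = (40/(3*pi)) - (8/(3*pi)) = 32/(3*pi).
Hence b_3 = (1/2)·(32/(3*pi)) = 16/(3*pi).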